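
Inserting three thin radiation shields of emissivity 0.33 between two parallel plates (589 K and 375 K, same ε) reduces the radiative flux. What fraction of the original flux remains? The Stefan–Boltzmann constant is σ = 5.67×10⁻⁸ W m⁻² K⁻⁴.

ratio ≈ 0.250

With N identical shields there are N+1 = 4 gaps in series, each with the same radiative resistance, so the flux falls to 1/(N+1) of its unshielded value.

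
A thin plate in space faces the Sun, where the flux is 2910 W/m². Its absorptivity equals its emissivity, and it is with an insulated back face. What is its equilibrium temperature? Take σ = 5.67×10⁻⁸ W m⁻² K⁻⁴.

Absorbed flux αS = emitted flux εσT⁴ (one radiating face); with α = ε, T = (S/σ)^(1/4).
T = (2910 / 5.67×10⁻⁸)^(1/4) = (5.13×10^10)^(1/4).
T = 476 K.

T ≈ 476 K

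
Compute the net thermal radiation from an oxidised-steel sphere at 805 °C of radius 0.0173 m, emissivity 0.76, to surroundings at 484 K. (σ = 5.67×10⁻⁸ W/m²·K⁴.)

Q ≈ 210 W

A = 4πr² = 4π × (0.0173)² = 3.76×10^-3 m².
Convert: 805 °C = 1078 K.
Q = εσA(T⁴ − T_s⁴). T⁴ − T_s⁴ = (1078)⁴ − (484)⁴ = 1.35×10^12 − 5.49×10^10 = 1.30×10^12 K⁴.
Q = 0.76 × 5.67×10⁻⁸ × 3.76×10^-3 × 1.30×10^12 = 210 W.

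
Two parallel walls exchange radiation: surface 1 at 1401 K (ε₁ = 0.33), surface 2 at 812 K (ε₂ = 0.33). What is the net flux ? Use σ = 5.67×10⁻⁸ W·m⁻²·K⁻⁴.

For two large parallel gray plates, q = σ(T₁⁴ − T₂⁴) / (1/ε₁ + 1/ε₂ − 1).
1/ε₁ + 1/ε₂ − 1 = 1/0.33 + 1/0.33 − 1 = 5.061.
T₁⁴ − T₂⁴ = 3.85×10^12 − 4.35×10^11 = 3.42×10^12 K⁴.
q = 5.67×10⁻⁸ × 3.42×10^12 / 5.061 = 38300 W/m².

q ≈ 38300 W/m²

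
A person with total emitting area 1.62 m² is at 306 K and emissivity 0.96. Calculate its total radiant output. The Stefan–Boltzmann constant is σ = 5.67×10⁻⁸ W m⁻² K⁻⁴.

Stefan–Boltzmann: P = εσAT⁴ = 0.96 × 5.67×10⁻⁸ × 1.62 × (306)⁴ = 0.96 × 5.67×10⁻⁸ × 1.62 × 8.77×10^9.
P = 773 W.

P ≈ 773 W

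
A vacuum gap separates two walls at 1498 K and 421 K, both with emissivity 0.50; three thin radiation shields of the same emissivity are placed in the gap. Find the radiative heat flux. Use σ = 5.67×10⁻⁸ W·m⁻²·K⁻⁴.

Each of the 4 gaps contributes resistance (2/ε − 1) = 2/0.50 − 1 = 3.000; total = 12.00.
q = σ(T₁⁴ − T₂⁴) / 12.00 = 5.67×10⁻⁸ × 5.00×10^12 / 12.00 = 23600 W/m².

q ≈ 23600 W/m²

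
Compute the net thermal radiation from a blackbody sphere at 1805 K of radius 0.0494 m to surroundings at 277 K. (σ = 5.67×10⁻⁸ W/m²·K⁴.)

Q ≈ 18400 W

A = 4πr² = 4π × (0.0494)² = 0.0307 m².
Q = σA(T⁴ − T_s⁴). T⁴ − T_s⁴ = (1805)⁴ − (277)⁴ = 1.06×10^13 − 5.89×10^9 = 1.06×10^13 K⁴.
Q = 5.67×10⁻⁸ × 0.0307 × 1.06×10^13 = 18400 W.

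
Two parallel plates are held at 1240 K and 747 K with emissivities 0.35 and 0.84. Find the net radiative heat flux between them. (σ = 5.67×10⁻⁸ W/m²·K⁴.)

For two large parallel gray plates, q = σ(T₁⁴ − T₂⁴) / (1/ε₁ + 1/ε₂ − 1).
1/ε₁ + 1/ε₂ − 1 = 1/0.35 + 1/0.84 − 1 = 3.048.
T₁⁴ − T₂⁴ = 2.36×10^12 − 3.11×10^11 = 2.05×10^12 K⁴.
q = 5.67×10⁻⁸ × 2.05×10^12 / 3.048 = 38200 W/m².

q ≈ 38200 W/m²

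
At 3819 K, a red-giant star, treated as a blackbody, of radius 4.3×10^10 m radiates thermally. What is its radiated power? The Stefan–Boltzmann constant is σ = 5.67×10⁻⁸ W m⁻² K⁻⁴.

P ≈ 2.80×10^29 W

A = 4πr² = 4π × (4.3×10^10)² = 2.32×10^22 m².
P = σAT⁴ = 5.67×10⁻⁸ × 2.32×10^22 × (3819)⁴ = 5.67×10⁻⁸ × 2.32×10^22 × 2.13×10^14.
P = 2.80×10^29 W.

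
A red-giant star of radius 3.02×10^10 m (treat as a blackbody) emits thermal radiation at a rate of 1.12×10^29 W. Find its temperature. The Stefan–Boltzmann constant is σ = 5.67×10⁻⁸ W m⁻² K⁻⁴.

T ≈ 3620 K

A = 4πr² = 4π × (3.02×10^10)² = 1.15×10^22 m².
From P = σAT⁴, T = (P / σA)^(1/4) = (1.12×10^29 / (5.67×10⁻⁸ × 1.15×10^22))^(1/4).
T = (1.72×10^14)^(1/4) = 3620 K.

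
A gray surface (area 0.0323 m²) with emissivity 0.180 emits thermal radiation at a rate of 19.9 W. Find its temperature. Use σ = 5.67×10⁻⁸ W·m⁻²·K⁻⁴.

From P = εσAT⁴, T = (P / εσA)^(1/4) = (19.9 / (0.180 × 5.67×10⁻⁸ × 0.0323))^(1/4).
T = (6.04×10^10)^(1/4) = 496 K.

T ≈ 496 K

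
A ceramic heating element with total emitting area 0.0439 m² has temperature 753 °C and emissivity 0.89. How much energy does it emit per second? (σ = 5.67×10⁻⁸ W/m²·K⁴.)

753 °C = 1026 K.
P = εσAT⁴ = 0.89 × 5.67×10⁻⁸ × 0.0439 × (1026)⁴ = 0.89 × 5.67×10⁻⁸ × 0.0439 × 1.11×10^12.
P = 2450 W.

P ≈ 2450 W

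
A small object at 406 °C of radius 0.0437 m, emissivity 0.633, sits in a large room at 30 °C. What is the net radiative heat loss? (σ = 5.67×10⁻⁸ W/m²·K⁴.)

A = 4πr² = 4π × (0.0437)² = 0.0240 m².
Convert: 406 °C = 679 K; 30 °C = 303 K.
Q = εσA(T⁴ − T_s⁴). T⁴ − T_s⁴ = (679)⁴ − (303)⁴ = 2.13×10^11 − 8.43×10^9 = 2.04×10^11 K⁴.
Q = 0.633 × 5.67×10⁻⁸ × 0.0240 × 2.04×10^11 = 176 W.

Q ≈ 176 W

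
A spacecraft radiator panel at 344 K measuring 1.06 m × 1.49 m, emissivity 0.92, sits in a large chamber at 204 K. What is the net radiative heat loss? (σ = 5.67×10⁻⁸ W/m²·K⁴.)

Q ≈ 1010 W

A = 1.06 × 1.49 = 1.58 m².
Q = εσA(T⁴ − T_s⁴). T⁴ − T_s⁴ = (344)⁴ − (204)⁴ = 1.40×10^10 − 1.73×10^9 = 1.23×10^10 K⁴.
Q = 0.92 × 5.67×10⁻⁸ × 1.58 × 1.23×10^10 = 1010 W.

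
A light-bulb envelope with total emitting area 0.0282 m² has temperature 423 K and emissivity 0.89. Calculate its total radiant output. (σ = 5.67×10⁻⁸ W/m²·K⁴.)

Stefan–Boltzmann: P = εσAT⁴ = 0.89 × 5.67×10⁻⁸ × 0.0282 × (423)⁴ = 0.89 × 5.67×10⁻⁸ × 0.0282 × 3.20×10^10.
P = 45.6 W.

P ≈ 45.6 W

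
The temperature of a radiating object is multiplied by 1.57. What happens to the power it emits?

factor ≈ 6.08

P ∝ T⁴, so the power scales as (1.57)⁴ = 6.08.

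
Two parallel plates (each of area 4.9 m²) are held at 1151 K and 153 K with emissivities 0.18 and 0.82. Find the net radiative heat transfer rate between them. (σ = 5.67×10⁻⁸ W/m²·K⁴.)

For two large parallel gray plates, q = σ(T₁⁴ − T₂⁴) / (1/ε₁ + 1/ε₂ − 1).
1/ε₁ + 1/ε₂ − 1 = 1/0.18 + 1/0.82 − 1 = 5.775.
T₁⁴ − T₂⁴ = 1.76×10^12 − 5.48×10^8 = 1.75×10^12 K⁴.
q = 5.67×10⁻⁸ × 1.75×10^12 / 5.775 = 17200 W/m².
Q = q·A = 17200 × 4.9 = 84400 W.

Q ≈ 84400 W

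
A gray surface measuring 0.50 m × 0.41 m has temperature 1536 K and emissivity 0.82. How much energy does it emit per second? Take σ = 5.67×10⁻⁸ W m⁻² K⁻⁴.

P ≈ 53100 W

A = 0.50 × 0.41 = 0.205 m².
P = εσAT⁴ = 0.82 × 5.67×10⁻⁸ × 0.205 × (1536)⁴ = 0.82 × 5.67×10⁻⁸ × 0.205 × 5.57×10^12.
P = 53100 W.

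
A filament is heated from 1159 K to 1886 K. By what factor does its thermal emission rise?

ratio ≈ 7.01

P ∝ T⁴, so the ratio is (1886/1159)⁴ = (1.627)⁴ = 7.01.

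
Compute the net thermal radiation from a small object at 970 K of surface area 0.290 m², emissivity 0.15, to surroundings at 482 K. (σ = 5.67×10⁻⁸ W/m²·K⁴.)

Q ≈ 2050 W

Q = εσA(T⁴ − T_s⁴). T⁴ − T_s⁴ = (970)⁴ − (482)⁴ = 8.85×10^11 − 5.40×10^10 = 8.31×10^11 K⁴.
Q = 0.15 × 5.67×10⁻⁸ × 0.290 × 8.31×10^11 = 2050 W.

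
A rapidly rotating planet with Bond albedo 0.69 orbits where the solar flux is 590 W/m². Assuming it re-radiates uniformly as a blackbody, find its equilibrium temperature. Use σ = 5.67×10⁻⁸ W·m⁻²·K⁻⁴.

T ≈ 169 K

Power absorbed = (1−a)S·πR²; power emitted = 4πR²σT⁴. Equating and cancelling πR²:
T = ((1−a)S / 4σ)^(1/4) = (183 / (4 × 5.67×10⁻⁸))^(1/4) = (8.06×10^8)^(1/4).
T = 169 K.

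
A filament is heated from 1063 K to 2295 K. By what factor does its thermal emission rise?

P ∝ T⁴, so the ratio is (2295/1063)⁴ = (2.159)⁴ = 21.7.

ratio ≈ 21.7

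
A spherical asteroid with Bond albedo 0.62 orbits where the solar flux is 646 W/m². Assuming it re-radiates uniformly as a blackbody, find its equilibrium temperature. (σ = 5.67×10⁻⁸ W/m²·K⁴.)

Power absorbed = (1−a)S·πR²; power emitted = 4πR²σT⁴. Equating and cancelling πR²:
T = ((1−a)S / 4σ)^(1/4) = (245 / (4 × 5.67×10⁻⁸))^(1/4) = (1.08×10^9)^(1/4).
T = 181 K.

T ≈ 181 K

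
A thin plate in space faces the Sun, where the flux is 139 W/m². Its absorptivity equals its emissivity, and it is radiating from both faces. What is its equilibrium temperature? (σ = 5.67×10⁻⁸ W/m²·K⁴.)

T ≈ 187 K

Absorbed flux αS = emitted flux 2εσT⁴ per unit area; with α = ε this gives T = (S/2σ)^(1/4).
T = (139 / (2 × 5.67×10⁻⁸))^(1/4) = (1.23×10^9)^(1/4).
T = 187 K.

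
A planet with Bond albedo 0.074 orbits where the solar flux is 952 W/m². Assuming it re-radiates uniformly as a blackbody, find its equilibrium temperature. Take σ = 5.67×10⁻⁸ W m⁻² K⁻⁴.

T ≈ 250 K

Power absorbed = (1−a)S·πR²; power emitted = 4πR²σT⁴. Equating and cancelling πR²:
T = ((1−a)S / 4σ)^(1/4) = (882 / (4 × 5.67×10⁻⁸))^(1/4) = (3.89×10^9)^(1/4).
T = 250 K.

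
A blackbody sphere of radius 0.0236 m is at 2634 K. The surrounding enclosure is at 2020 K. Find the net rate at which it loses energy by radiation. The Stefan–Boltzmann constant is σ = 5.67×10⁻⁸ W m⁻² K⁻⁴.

A = 4πr² = 4π × (0.0236)² = 7.00×10^-3 m².
Q = σA(T⁴ − T_s⁴). T⁴ − T_s⁴ = (2634)⁴ − (2020)⁴ = 4.81×10^13 − 1.66×10^13 = 3.15×10^13 K⁴.
Q = 5.67×10⁻⁸ × 7.00×10^-3 × 3.15×10^13 = 12500 W.

Q ≈ 12500 W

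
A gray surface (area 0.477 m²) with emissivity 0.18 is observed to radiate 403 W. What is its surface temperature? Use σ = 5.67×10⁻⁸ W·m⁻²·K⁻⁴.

T ≈ 536 K

From P = εσAT⁴, T = (P / εσA)^(1/4) = (403 / (0.18 × 5.67×10⁻⁸ × 0.477))^(1/4).
T = (8.28×10^10)^(1/4) = 536 K.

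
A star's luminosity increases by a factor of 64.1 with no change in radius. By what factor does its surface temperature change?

P ∝ T⁴ ⇒ T ∝ P^(1/4), so T scales by (64.1)^(1/4) = 2.83.

factor ≈ 2.83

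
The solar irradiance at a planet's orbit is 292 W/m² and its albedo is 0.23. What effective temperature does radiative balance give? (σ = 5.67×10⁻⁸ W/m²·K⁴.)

T ≈ 177 K

Power absorbed = (1−a)S·πR²; power emitted = 4πR²σT⁴. Equating and cancelling πR²:
T = ((1−a)S / 4σ)^(1/4) = (225 / (4 × 5.67×10⁻⁸))^(1/4) = (9.91×10^8)^(1/4).
T = 177 K.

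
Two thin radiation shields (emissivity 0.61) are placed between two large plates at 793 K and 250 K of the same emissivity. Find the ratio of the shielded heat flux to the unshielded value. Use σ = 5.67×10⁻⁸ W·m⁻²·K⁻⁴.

ratio ≈ 0.333

With N identical shields there are N+1 = 3 gaps in series, each with the same radiative resistance, so the flux falls to 1/(N+1) of its unshielded value.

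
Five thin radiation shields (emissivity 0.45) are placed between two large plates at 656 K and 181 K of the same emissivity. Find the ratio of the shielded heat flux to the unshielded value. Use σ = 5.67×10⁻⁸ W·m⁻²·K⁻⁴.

ratio ≈ 0.167

With N identical shields there are N+1 = 6 gaps in series, each with the same radiative resistance, so the flux falls to 1/(N+1) of its unshielded value.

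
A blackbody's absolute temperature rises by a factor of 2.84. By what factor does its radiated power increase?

P ∝ T⁴, so the power scales as (2.84)⁴ = 65.1.

factor ≈ 65.1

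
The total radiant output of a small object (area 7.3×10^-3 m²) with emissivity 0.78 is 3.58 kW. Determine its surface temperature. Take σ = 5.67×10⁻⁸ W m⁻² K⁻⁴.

T ≈ 1820 K

From P = εσAT⁴, T = (P / εσA)^(1/4) = (3580 / (0.78 × 5.67×10⁻⁸ × 7.30×10^-3))^(1/4).
T = (1.11×10^13)^(1/4) = 1820 K.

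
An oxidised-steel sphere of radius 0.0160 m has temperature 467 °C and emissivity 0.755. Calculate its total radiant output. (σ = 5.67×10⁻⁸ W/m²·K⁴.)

A = 4πr² = 4π × (0.0160)² = 3.22×10^-3 m².
467 °C = 740 K.
Stefan–Boltzmann: P = εσAT⁴ = 0.755 × 5.67×10⁻⁸ × 3.22×10^-3 × (740)⁴ = 0.755 × 5.67×10⁻⁸ × 3.22×10^-3 × 3.00×10^11.
P = 41.3 W.

P ≈ 41.3 W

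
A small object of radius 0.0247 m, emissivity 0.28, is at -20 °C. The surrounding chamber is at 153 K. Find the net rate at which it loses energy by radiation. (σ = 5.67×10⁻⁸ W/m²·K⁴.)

A = 4πr² = 4π × (0.0247)² = 7.67×10^-3 m².
Convert: -20 °C = 253 K.
Q = εσA(T⁴ − T_s⁴). T⁴ − T_s⁴ = (253)⁴ − (153)⁴ = 4.10×10^9 − 5.48×10^8 = 3.55×10^9 K⁴.
Q = 0.28 × 5.67×10⁻⁸ × 7.67×10^-3 × 3.55×10^9 = 0.432 W.

Q ≈ 0.432 W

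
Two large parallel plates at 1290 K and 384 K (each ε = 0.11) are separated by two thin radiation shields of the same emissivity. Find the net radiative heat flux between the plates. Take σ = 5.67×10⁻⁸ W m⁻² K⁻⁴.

q ≈ 3020 W/m²

Each of the 3 gaps contributes resistance (2/ε − 1) = 2/0.11 − 1 = 17.18; total = 51.55.
q = σ(T₁⁴ − T₂⁴) / 51.55 = 5.67×10⁻⁸ × 2.75×10^12 / 51.55 = 3020 W/m².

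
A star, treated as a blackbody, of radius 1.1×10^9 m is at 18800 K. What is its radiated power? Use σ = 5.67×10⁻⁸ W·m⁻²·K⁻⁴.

P ≈ 1.08×10^29 W

A = 4πr² = 4π × (1.1×10^9)² = 1.52×10^19 m².
P = σAT⁴ = 5.67×10⁻⁸ × 1.52×10^19 × (18800)⁴ = 5.67×10⁻⁸ × 1.52×10^19 × 1.25×10^17.
P = 1.08×10^29 W.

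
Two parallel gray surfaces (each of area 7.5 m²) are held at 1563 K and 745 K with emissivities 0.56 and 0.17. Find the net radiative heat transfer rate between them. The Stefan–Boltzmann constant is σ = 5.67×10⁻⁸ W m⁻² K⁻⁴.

For two large parallel gray plates, q = σ(T₁⁴ − T₂⁴) / (1/ε₁ + 1/ε₂ − 1).
1/ε₁ + 1/ε₂ − 1 = 1/0.56 + 1/0.17 − 1 = 6.668.
T₁⁴ − T₂⁴ = 5.97×10^12 − 3.08×10^11 = 5.66×10^12 K⁴.
q = 5.67×10⁻⁸ × 5.66×10^12 / 6.668 = 48100 W/m².
Q = q·A = 48100 × 7.5 = 3.61×10^5 W.

Q ≈ 3.61×10^5 W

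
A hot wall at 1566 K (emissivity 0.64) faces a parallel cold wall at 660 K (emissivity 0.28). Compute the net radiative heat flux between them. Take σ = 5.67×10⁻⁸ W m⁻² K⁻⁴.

For two large parallel gray plates, q = σ(T₁⁴ − T₂⁴) / (1/ε₁ + 1/ε₂ − 1).
1/ε₁ + 1/ε₂ − 1 = 1/0.64 + 1/0.28 − 1 = 4.134.
T₁⁴ − T₂⁴ = 6.01×10^12 − 1.90×10^11 = 5.82×10^12 K⁴.
q = 5.67×10⁻⁸ × 5.82×10^12 / 4.134 = 79900 W/m².

q ≈ 79900 W/m²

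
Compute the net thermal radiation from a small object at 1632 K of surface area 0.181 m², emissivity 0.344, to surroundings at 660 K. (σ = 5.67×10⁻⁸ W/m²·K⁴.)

Q ≈ 24400 W

Q = εσA(T⁴ − T_s⁴). T⁴ − T_s⁴ = (1632)⁴ − (660)⁴ = 7.09×10^12 − 1.90×10^11 = 6.90×10^12 K⁴.
Q = 0.344 × 5.67×10⁻⁸ × 0.181 × 6.90×10^12 = 24400 W.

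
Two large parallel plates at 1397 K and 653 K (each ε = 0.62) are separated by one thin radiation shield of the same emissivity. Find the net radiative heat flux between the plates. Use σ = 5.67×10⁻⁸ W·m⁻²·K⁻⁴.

q ≈ 46200 W/m²

Each of the 2 gaps contributes resistance (2/ε − 1) = 2/0.62 − 1 = 2.226; total = 4.452.
q = σ(T₁⁴ − T₂⁴) / 4.452 = 5.67×10⁻⁸ × 3.63×10^12 / 4.452 = 46200 W/m².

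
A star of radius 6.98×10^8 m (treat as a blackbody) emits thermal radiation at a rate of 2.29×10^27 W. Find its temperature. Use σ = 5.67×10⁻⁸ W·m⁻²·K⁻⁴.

T ≈ 9010 K

A = 4πr² = 4π × (6.98×10^8)² = 6.12×10^18 m².
From P = σAT⁴, T = (P / σA)^(1/4) = (2.29×10^27 / (5.67×10⁻⁸ × 6.12×10^18))^(1/4).
T = (6.60×10^15)^(1/4) = 9010 K.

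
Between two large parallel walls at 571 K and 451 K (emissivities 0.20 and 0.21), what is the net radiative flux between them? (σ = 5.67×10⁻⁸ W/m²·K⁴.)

q ≈ 420 W/m²

For two large parallel gray plates, q = σ(T₁⁴ − T₂⁴) / (1/ε₁ + 1/ε₂ − 1).
1/ε₁ + 1/ε₂ − 1 = 1/0.20 + 1/0.21 − 1 = 8.762.
T₁⁴ − T₂⁴ = 1.06×10^11 − 4.14×10^10 = 6.49×10^10 K⁴.
q = 5.67×10⁻⁸ × 6.49×10^10 / 8.762 = 420 W/m².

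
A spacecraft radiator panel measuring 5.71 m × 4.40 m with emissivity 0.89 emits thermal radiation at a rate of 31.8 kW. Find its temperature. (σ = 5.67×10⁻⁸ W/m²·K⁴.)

A = 5.71 × 4.40 = 25.1 m².
From P = εσAT⁴, T = (P / εσA)^(1/4) = (31800 / (0.89 × 5.67×10⁻⁸ × 25.1))^(1/4).
T = (2.51×10^10)^(1/4) = 398 K.

T ≈ 398 K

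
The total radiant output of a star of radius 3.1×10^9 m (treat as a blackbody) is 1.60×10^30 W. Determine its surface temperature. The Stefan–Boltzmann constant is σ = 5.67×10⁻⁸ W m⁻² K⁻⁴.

A = 4πr² = 4π × (3.1×10^9)² = 1.21×10^20 m².
From P = σAT⁴, T = (P / σA)^(1/4) = (1.60×10^30 / (5.67×10⁻⁸ × 1.21×10^20))^(1/4).
T = (2.34×10^17)^(1/4) = 22000 K.

T ≈ 22000 K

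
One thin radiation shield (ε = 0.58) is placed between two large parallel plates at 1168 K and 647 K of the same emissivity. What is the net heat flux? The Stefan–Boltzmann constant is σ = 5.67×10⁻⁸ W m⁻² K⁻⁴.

q ≈ 19500 W/m²

Each of the 2 gaps contributes resistance (2/ε − 1) = 2/0.58 − 1 = 2.448; total = 4.897.
q = σ(T₁⁴ − T₂⁴) / 4.897 = 5.67×10⁻⁸ × 1.69×10^12 / 4.897 = 19500 W/m².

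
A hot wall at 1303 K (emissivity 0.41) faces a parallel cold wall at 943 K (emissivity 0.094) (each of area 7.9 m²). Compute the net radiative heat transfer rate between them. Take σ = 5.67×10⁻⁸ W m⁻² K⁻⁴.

Q ≈ 77600 W

For two large parallel gray plates, q = σ(T₁⁴ − T₂⁴) / (1/ε₁ + 1/ε₂ − 1).
1/ε₁ + 1/ε₂ − 1 = 1/0.41 + 1/0.094 − 1 = 12.08.
T₁⁴ − T₂⁴ = 2.88×10^12 − 7.91×10^11 = 2.09×10^12 K⁴.
q = 5.67×10⁻⁸ × 2.09×10^12 / 12.08 = 9820 W/m².
Q = q·A = 9820 × 7.9 = 77600 W.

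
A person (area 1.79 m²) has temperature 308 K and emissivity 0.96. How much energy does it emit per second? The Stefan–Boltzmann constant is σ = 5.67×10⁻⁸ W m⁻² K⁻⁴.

P = εσAT⁴ = 0.96 × 5.67×10⁻⁸ × 1.79 × (308)⁴ = 0.96 × 5.67×10⁻⁸ × 1.79 × 9.00×10^9.
P = 877 W.

P ≈ 877 W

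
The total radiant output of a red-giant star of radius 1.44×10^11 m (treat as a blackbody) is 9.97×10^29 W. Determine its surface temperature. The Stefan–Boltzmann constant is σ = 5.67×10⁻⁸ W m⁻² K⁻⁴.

A = 4πr² = 4π × (1.44×10^11)² = 2.61×10^23 m².
From P = σAT⁴, T = (P / σA)^(1/4) = (9.97×10^29 / (5.67×10⁻⁸ × 2.61×10^23))^(1/4).
T = (6.75×10^13)^(1/4) = 2870 K.

T ≈ 2870 K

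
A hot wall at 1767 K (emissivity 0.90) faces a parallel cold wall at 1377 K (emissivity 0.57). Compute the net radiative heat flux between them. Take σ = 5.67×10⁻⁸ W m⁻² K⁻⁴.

For two large parallel gray plates, q = σ(T₁⁴ − T₂⁴) / (1/ε₁ + 1/ε₂ − 1).
1/ε₁ + 1/ε₂ − 1 = 1/0.90 + 1/0.57 − 1 = 1.865.
T₁⁴ − T₂⁴ = 9.75×10^12 − 3.60×10^12 = 6.15×10^12 K⁴.
q = 5.67×10⁻⁸ × 6.15×10^12 / 1.865 = 1.87×10^5 W/m².

q ≈ 1.87×10^5 W/m²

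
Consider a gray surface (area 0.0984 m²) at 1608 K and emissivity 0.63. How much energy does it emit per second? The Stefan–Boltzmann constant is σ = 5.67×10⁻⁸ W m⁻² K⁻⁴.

Stefan–Boltzmann: P = εσAT⁴ = 0.63 × 5.67×10⁻⁸ × 0.0984 × (1608)⁴ = 0.63 × 5.67×10⁻⁸ × 0.0984 × 6.69×10^12.
P = 23500 W.

P ≈ 23500 W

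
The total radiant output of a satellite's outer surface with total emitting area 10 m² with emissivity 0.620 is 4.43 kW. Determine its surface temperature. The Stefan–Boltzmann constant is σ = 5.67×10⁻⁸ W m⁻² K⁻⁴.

From P = εσAT⁴, T = (P / εσA)^(1/4) = (4430 / (0.620 × 5.67×10⁻⁸ × 10.0))^(1/4).
T = (1.26×10^10)^(1/4) = 335 K.

T ≈ 335 K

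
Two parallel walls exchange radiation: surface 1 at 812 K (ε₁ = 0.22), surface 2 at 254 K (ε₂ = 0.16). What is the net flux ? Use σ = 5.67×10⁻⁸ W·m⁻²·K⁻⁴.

For two large parallel gray plates, q = σ(T₁⁴ − T₂⁴) / (1/ε₁ + 1/ε₂ − 1).
1/ε₁ + 1/ε₂ − 1 = 1/0.22 + 1/0.16 − 1 = 9.795.
T₁⁴ − T₂⁴ = 4.35×10^11 − 4.16×10^9 = 4.31×10^11 K⁴.
q = 5.67×10⁻⁸ × 4.31×10^11 / 9.795 = 2490 W/m².

q ≈ 2490 W/m²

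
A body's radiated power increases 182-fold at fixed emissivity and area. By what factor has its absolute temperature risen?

factor ≈ 3.67

P ∝ T⁴ ⇒ T ∝ P^(1/4), so T scales by (182)^(1/4) = 3.67.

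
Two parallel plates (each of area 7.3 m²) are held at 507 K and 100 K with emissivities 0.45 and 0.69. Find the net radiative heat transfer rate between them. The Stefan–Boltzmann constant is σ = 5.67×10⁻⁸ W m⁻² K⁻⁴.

Q ≈ 10200 W

For two large parallel gray plates, q = σ(T₁⁴ − T₂⁴) / (1/ε₁ + 1/ε₂ − 1).
1/ε₁ + 1/ε₂ − 1 = 1/0.45 + 1/0.69 − 1 = 2.671.
T₁⁴ − T₂⁴ = 6.61×10^10 − 1.00×10^8 = 6.60×10^10 K⁴.
q = 5.67×10⁻⁸ × 6.60×10^10 / 2.671 = 1400 W/m².
Q = q·A = 1400 × 7.3 = 10200 W.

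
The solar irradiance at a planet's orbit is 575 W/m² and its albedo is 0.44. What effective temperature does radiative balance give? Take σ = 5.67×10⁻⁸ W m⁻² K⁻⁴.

Power absorbed = (1−a)S·πR²; power emitted = 4πR²σT⁴. Equating and cancelling πR²:
T = ((1−a)S / 4σ)^(1/4) = (322 / (4 × 5.67×10⁻⁸))^(1/4) = (1.42×10^9)^(1/4).
T = 194 K.

T ≈ 194 K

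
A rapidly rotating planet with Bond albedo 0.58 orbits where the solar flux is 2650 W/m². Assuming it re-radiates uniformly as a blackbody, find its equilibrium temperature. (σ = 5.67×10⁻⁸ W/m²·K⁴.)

Power absorbed = (1−a)S·πR²; power emitted = 4πR²σT⁴. Equating and cancelling πR²:
T = ((1−a)S / 4σ)^(1/4) = (1110 / (4 × 5.67×10⁻⁸))^(1/4) = (4.91×10^9)^(1/4).
T = 265 K.

T ≈ 265 K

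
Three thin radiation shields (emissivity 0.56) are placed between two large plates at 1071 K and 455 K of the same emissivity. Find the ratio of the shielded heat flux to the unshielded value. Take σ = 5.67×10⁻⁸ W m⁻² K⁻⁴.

ratio ≈ 0.250

With N identical shields there are N+1 = 4 gaps in series, each with the same radiative resistance, so the flux falls to 1/(N+1) of its unshielded value.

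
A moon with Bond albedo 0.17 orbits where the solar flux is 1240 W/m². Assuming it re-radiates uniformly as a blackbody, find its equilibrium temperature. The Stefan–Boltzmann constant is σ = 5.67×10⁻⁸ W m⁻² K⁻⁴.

Power absorbed = (1−a)S·πR²; power emitted = 4πR²σT⁴. Equating and cancelling πR²:
T = ((1−a)S / 4σ)^(1/4) = (1030 / (4 × 5.67×10⁻⁸))^(1/4) = (4.54×10^9)^(1/4).
T = 260 K.

T ≈ 260 K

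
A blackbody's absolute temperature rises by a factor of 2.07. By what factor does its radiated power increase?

P ∝ T⁴, so the power scales as (2.07)⁴ = 18.4.

factor ≈ 18.4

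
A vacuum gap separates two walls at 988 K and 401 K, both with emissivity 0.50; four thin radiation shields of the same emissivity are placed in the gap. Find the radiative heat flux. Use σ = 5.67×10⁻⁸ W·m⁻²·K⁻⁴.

Each of the 5 gaps contributes resistance (2/ε − 1) = 2/0.50 − 1 = 3.000; total = 15.00.
q = σ(T₁⁴ − T₂⁴) / 15.00 = 5.67×10⁻⁸ × 9.27×10^11 / 15.00 = 3500 W/m².

q ≈ 3500 W/m²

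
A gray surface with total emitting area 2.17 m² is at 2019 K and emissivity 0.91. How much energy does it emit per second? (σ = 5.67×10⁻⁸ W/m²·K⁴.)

P ≈ 1.86×10^6 W

P = εσAT⁴ = 0.91 × 5.67×10⁻⁸ × 2.17 × (2019)⁴ = 0.91 × 5.67×10⁻⁸ × 2.17 × 1.66×10^13.
P = 1.86×10^6 W.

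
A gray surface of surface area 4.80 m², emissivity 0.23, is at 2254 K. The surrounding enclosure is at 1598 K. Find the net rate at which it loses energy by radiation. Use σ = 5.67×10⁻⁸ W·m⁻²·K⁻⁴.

Q = εσA(T⁴ − T_s⁴). T⁴ − T_s⁴ = (2254)⁴ − (1598)⁴ = 2.58×10^13 − 6.52×10^12 = 1.93×10^13 K⁴.
Q = 0.23 × 5.67×10⁻⁸ × 4.80 × 1.93×10^13 = 1.21×10^6 W.

Q ≈ 1.21×10^6 W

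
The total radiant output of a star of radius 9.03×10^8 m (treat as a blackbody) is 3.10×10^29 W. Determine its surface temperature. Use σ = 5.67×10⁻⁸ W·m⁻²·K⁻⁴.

A = 4πr² = 4π × (9.03×10^8)² = 1.02×10^19 m².
From P = σAT⁴, T = (P / σA)^(1/4) = (3.10×10^29 / (5.67×10⁻⁸ × 1.02×10^19))^(1/4).
T = (5.34×10^17)^(1/4) = 27000 K.

T ≈ 27000 K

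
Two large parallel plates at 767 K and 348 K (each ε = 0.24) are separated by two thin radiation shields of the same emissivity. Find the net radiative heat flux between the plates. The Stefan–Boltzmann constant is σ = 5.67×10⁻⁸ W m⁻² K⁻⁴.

q ≈ 854 W/m²

Each of the 3 gaps contributes resistance (2/ε − 1) = 2/0.24 − 1 = 7.333; total = 22.00.
q = σ(T₁⁴ − T₂⁴) / 22.00 = 5.67×10⁻⁸ × 3.31×10^11 / 22.00 = 854 W/m².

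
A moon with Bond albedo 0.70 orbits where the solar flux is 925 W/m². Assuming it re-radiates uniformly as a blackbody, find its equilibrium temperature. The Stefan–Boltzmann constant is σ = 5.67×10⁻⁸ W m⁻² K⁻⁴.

Power absorbed = (1−a)S·πR²; power emitted = 4πR²σT⁴. Equating and cancelling πR²:
T = ((1−a)S / 4σ)^(1/4) = (278 / (4 × 5.67×10⁻⁸))^(1/4) = (1.22×10^9)^(1/4).
T = 187 K.

T ≈ 187 K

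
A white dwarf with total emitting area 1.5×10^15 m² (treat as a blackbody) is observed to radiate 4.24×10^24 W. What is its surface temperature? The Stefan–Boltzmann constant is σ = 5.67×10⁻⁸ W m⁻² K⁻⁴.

From P = σAT⁴, T = (P / σA)^(1/4) = (4.24×10^24 / (5.67×10⁻⁸ × 1.50×10^15))^(1/4).
T = (4.99×10^16)^(1/4) = 14900 K.

T ≈ 14900 K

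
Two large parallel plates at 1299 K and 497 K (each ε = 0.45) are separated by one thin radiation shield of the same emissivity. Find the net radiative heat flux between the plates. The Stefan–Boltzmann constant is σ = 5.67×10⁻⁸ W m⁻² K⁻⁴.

Each of the 2 gaps contributes resistance (2/ε − 1) = 2/0.45 − 1 = 3.444; total = 6.889.
q = σ(T₁⁴ − T₂⁴) / 6.889 = 5.67×10⁻⁸ × 2.79×10^12 / 6.889 = 22900 W/m².

q ≈ 22900 W/m²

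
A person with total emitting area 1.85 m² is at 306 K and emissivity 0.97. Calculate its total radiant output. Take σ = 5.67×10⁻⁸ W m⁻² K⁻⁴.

P = εσAT⁴ = 0.97 × 5.67×10⁻⁸ × 1.85 × (306)⁴ = 0.97 × 5.67×10⁻⁸ × 1.85 × 8.77×10^9.
P = 892 W.

P ≈ 892 W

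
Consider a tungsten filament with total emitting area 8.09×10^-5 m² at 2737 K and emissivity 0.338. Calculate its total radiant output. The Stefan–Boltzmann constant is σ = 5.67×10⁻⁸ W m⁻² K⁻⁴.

Stefan–Boltzmann: P = εσAT⁴ = 0.338 × 5.67×10⁻⁸ × 8.09×10^-5 × (2737)⁴ = 0.338 × 5.67×10⁻⁸ × 8.09×10^-5 × 5.61×10^13.
P = 87.0 W.

P ≈ 87.0 W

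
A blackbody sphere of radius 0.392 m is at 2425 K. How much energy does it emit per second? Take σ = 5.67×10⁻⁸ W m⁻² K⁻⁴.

A = 4πr² = 4π × (0.392)² = 1.93 m².
P = σAT⁴ = 5.67×10⁻⁸ × 1.93 × (2425)⁴ = 5.67×10⁻⁸ × 1.93 × 3.46×10^13.
P = 3.79×10^6 W.

P ≈ 3.79×10^6 W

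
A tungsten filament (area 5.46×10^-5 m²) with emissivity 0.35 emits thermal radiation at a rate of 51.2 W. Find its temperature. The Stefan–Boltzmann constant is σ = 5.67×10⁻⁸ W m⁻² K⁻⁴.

T ≈ 2620 K

From P = εσAT⁴, T = (P / εσA)^(1/4) = (51.2 / (0.35 × 5.67×10⁻⁸ × 5.46×10^-5))^(1/4).
T = (4.73×10^13)^(1/4) = 2620 K.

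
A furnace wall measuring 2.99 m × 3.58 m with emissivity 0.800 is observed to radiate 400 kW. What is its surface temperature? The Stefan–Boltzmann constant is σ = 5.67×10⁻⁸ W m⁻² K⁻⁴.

A = 2.99 × 3.58 = 10.7 m².
From P = εσAT⁴, T = (P / εσA)^(1/4) = (4.00×10^5 / (0.800 × 5.67×10⁻⁸ × 10.7))^(1/4).
T = (8.24×10^11)^(1/4) = 953 K.

T ≈ 953 K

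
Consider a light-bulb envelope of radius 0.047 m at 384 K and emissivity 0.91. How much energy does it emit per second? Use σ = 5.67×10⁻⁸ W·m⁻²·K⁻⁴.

A = 4πr² = 4π × (0.047)² = 0.0278 m².
Stefan–Boltzmann: P = εσAT⁴ = 0.91 × 5.67×10⁻⁸ × 0.0278 × (384)⁴ = 0.91 × 5.67×10⁻⁸ × 0.0278 × 2.17×10^10.
P = 31.1 W.

P ≈ 31.1 W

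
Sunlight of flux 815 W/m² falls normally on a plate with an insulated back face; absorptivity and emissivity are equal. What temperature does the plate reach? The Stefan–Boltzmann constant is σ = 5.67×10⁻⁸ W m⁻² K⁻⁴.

T ≈ 346 K

Absorbed flux αS = emitted flux εσT⁴ (one radiating face); with α = ε, T = (S/σ)^(1/4).
T = (815 / 5.67×10⁻⁸)^(1/4) = (1.44×10^10)^(1/4).
T = 346 K.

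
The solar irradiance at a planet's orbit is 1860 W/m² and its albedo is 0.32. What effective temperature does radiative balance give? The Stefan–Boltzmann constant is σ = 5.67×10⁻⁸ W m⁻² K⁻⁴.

T ≈ 273 K

Power absorbed = (1−a)S·πR²; power emitted = 4πR²σT⁴. Equating and cancelling πR²:
T = ((1−a)S / 4σ)^(1/4) = (1260 / (4 × 5.67×10⁻⁸))^(1/4) = (5.58×10^9)^(1/4).
T = 273 K.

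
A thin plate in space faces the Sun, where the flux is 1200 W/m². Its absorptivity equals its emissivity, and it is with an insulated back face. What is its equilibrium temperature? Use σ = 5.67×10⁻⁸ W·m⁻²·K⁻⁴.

Absorbed flux αS = emitted flux εσT⁴ (one radiating face); with α = ε, T = (S/σ)^(1/4).
T = (1200 / 5.67×10⁻⁸)^(1/4) = (2.12×10^10)^(1/4).
T = 381 K.

T ≈ 381 K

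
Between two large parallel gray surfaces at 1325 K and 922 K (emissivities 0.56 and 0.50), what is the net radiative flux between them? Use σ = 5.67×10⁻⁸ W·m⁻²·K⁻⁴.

For two large parallel gray plates, q = σ(T₁⁴ − T₂⁴) / (1/ε₁ + 1/ε₂ − 1).
1/ε₁ + 1/ε₂ − 1 = 1/0.56 + 1/0.50 − 1 = 2.786.
T₁⁴ − T₂⁴ = 3.08×10^12 − 7.23×10^11 = 2.36×10^12 K⁴.
q = 5.67×10⁻⁸ × 2.36×10^12 / 2.786 = 48000 W/m².

q ≈ 48000 W/m²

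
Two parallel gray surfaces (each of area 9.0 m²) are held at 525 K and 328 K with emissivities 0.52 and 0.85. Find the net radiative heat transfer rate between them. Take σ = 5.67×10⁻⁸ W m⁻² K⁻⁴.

For two large parallel gray plates, q = σ(T₁⁴ − T₂⁴) / (1/ε₁ + 1/ε₂ − 1).
1/ε₁ + 1/ε₂ − 1 = 1/0.52 + 1/0.85 − 1 = 2.100.
T₁⁴ − T₂⁴ = 7.60×10^10 − 1.16×10^10 = 6.44×10^10 K⁴.
q = 5.67×10⁻⁸ × 6.44×10^10 / 2.100 = 1740 W/m².
Q = q·A = 1740 × 9.0 = 15700 W.

Q ≈ 15700 W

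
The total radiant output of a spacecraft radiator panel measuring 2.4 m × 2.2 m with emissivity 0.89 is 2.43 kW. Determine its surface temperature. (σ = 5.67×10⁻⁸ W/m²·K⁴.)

T ≈ 309 K

A = 2.4 × 2.2 = 5.28 m².
From P = εσAT⁴, T = (P / εσA)^(1/4) = (2430 / (0.89 × 5.67×10⁻⁸ × 5.28))^(1/4).
T = (9.12×10^9)^(1/4) = 309 K.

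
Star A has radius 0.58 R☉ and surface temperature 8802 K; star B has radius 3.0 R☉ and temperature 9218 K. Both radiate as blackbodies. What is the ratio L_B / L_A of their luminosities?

L = 4πR²σT⁴ ∝ R²T⁴, so L_B/L_A = (3.0/0.58)² × (9218/8802)⁴ = 26.8 × 1.20 = 32.2.

L_B/L_A ≈ 32.2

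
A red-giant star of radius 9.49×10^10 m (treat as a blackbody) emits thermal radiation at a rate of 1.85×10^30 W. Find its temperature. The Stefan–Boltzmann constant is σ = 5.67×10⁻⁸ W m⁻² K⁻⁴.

A = 4πr² = 4π × (9.49×10^10)² = 1.13×10^23 m².
From P = σAT⁴, T = (P / σA)^(1/4) = (1.85×10^30 / (5.67×10⁻⁸ × 1.13×10^23))^(1/4).
T = (2.88×10^14)^(1/4) = 4120 K.

T ≈ 4120 K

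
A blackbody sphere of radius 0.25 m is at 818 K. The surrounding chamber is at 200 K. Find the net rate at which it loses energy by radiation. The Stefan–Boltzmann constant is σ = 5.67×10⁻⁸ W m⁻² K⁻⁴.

A = 4πr² = 4π × (0.25)² = 0.785 m².
Q = σA(T⁴ − T_s⁴). T⁴ − T_s⁴ = (818)⁴ − (200)⁴ = 4.48×10^11 − 1.60×10^9 = 4.46×10^11 K⁴.
Q = 5.67×10⁻⁸ × 0.785 × 4.46×10^11 = 19900 W.

Q ≈ 19900 W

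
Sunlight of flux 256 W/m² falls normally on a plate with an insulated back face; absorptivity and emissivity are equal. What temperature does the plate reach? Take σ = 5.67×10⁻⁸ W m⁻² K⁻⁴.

Absorbed flux αS = emitted flux εσT⁴ (one radiating face); with α = ε, T = (S/σ)^(1/4).
T = (256 / 5.67×10⁻⁸)^(1/4) = (4.51×10^9)^(1/4).
T = 259 K.

T ≈ 259 K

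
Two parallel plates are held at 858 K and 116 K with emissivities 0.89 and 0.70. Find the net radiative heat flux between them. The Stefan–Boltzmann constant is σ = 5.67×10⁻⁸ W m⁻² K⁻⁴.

q ≈ 19800 W/m²

For two large parallel gray plates, q = σ(T₁⁴ − T₂⁴) / (1/ε₁ + 1/ε₂ − 1).
1/ε₁ + 1/ε₂ − 1 = 1/0.89 + 1/0.70 − 1 = 1.552.
T₁⁴ − T₂⁴ = 5.42×10^11 − 1.81×10^8 = 5.42×10^11 K⁴.
q = 5.67×10⁻⁸ × 5.42×10^11 / 1.552 = 19800 W/m².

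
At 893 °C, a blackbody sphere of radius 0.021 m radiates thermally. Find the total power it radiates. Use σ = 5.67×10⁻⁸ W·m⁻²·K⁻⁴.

P ≈ 581 W

A = 4πr² = 4π × (0.021)² = 5.54×10^-3 m².
893 °C = 1166 K.
P = σAT⁴ = 5.67×10⁻⁸ × 5.54×10^-3 × (1166)⁴ = 5.67×10⁻⁸ × 5.54×10^-3 × 1.85×10^12.
P = 581 W.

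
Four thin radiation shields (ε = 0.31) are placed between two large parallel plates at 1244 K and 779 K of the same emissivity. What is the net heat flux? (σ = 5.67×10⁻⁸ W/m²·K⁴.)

Each of the 5 gaps contributes resistance (2/ε − 1) = 2/0.31 − 1 = 5.452; total = 27.26.
q = σ(T₁⁴ − T₂⁴) / 27.26 = 5.67×10⁻⁸ × 2.03×10^12 / 27.26 = 4220 W/m².

q ≈ 4220 W/m²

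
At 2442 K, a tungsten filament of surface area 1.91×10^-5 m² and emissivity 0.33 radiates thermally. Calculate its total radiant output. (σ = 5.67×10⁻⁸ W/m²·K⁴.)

Stefan–Boltzmann: P = εσAT⁴ = 0.33 × 5.67×10⁻⁸ × 1.91×10^-5 × (2442)⁴ = 0.33 × 5.67×10⁻⁸ × 1.91×10^-5 × 3.56×10^13.
P = 12.7 W.

P ≈ 12.7 W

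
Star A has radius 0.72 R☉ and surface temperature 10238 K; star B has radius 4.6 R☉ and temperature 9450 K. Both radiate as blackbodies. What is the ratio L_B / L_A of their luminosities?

L_B/L_A ≈ 29.6

L = 4πR²σT⁴ ∝ R²T⁴, so L_B/L_A = (4.6/0.72)² × (9450/10238)⁴ = 40.8 × 0.726 = 29.6.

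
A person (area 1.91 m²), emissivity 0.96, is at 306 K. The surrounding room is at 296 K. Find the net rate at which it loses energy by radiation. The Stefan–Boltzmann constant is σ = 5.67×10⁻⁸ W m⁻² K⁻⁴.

Q = εσA(T⁴ − T_s⁴). T⁴ − T_s⁴ = (306)⁴ − (296)⁴ = 8.77×10^9 − 7.68×10^9 = 1.09×10^9 K⁴.
Q = 0.96 × 5.67×10⁻⁸ × 1.91 × 1.09×10^9 = 113 W.

Q ≈ 113 W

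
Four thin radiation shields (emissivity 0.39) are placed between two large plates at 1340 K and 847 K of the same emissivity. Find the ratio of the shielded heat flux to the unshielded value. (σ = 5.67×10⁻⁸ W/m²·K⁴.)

With N identical shields there are N+1 = 5 gaps in series, each with the same radiative resistance, so the flux falls to 1/(N+1) of its unshielded value.

ratio ≈ 0.200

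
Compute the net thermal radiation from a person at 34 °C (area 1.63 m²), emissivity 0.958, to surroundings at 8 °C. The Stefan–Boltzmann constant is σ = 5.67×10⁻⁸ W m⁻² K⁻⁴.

Convert: 34 °C = 307 K; 8 °C = 281 K.
Q = εσA(T⁴ − T_s⁴). T⁴ − T_s⁴ = (307)⁴ − (281)⁴ = 8.88×10^9 − 6.23×10^9 = 2.65×10^9 K⁴.
Q = 0.958 × 5.67×10⁻⁸ × 1.63 × 2.65×10^9 = 234 W.

Q ≈ 234 W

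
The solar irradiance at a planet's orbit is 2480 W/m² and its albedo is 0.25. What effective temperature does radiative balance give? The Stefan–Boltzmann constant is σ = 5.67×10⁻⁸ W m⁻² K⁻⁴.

T ≈ 301 K

Power absorbed = (1−a)S·πR²; power emitted = 4πR²σT⁴. Equating and cancelling πR²:
T = ((1−a)S / 4σ)^(1/4) = (1860 / (4 × 5.67×10⁻⁸))^(1/4) = (8.20×10^9)^(1/4).
T = 301 K.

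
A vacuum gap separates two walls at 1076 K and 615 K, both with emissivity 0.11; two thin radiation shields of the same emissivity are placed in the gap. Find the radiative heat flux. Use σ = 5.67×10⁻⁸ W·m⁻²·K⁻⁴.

q ≈ 1320 W/m²

Each of the 3 gaps contributes resistance (2/ε − 1) = 2/0.11 − 1 = 17.18; total = 51.55.
q = σ(T₁⁴ − T₂⁴) / 51.55 = 5.67×10⁻⁸ × 1.20×10^12 / 51.55 = 1320 W/m².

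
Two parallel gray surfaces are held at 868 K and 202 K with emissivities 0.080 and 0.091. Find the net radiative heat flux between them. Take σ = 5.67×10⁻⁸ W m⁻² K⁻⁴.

q ≈ 1430 W/m²

For two large parallel gray plates, q = σ(T₁⁴ − T₂⁴) / (1/ε₁ + 1/ε₂ − 1).
1/ε₁ + 1/ε₂ − 1 = 1/0.080 + 1/0.091 − 1 = 22.49.
T₁⁴ − T₂⁴ = 5.68×10^11 − 1.66×10^9 = 5.66×10^11 K⁴.
q = 5.67×10⁻⁸ × 5.66×10^11 / 22.49 = 1430 W/m².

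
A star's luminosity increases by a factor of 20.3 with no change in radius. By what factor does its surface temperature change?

factor ≈ 2.12

P ∝ T⁴ ⇒ T ∝ P^(1/4), so T scales by (20.3)^(1/4) = 2.12.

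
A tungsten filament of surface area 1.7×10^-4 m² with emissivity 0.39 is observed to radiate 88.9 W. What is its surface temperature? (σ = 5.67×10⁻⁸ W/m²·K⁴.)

T ≈ 2210 K

From P = εσAT⁴, T = (P / εσA)^(1/4) = (88.9 / (0.39 × 5.67×10⁻⁸ × 1.70×10^-4))^(1/4).
T = (2.36×10^13)^(1/4) = 2210 K.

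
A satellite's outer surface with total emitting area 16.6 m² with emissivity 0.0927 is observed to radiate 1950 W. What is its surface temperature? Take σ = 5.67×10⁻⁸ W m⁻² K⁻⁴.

From P = εσAT⁴, T = (P / εσA)^(1/4) = (1950 / (0.0927 × 5.67×10⁻⁸ × 16.6))^(1/4).
T = (2.23×10^10)^(1/4) = 387 K.

T ≈ 387 K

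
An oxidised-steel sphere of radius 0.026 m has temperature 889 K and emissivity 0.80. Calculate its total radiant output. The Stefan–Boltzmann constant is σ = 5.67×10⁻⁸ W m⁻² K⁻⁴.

P ≈ 241 W

A = 4πr² = 4π × (0.026)² = 8.49×10^-3 m².
P = εσAT⁴ = 0.80 × 5.67×10⁻⁸ × 8.49×10^-3 × (889)⁴ = 0.80 × 5.67×10⁻⁸ × 8.49×10^-3 × 6.25×10^11.
P = 241 W.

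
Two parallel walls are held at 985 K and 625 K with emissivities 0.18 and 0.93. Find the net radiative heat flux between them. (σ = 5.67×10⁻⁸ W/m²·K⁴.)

q ≈ 7940 W/m²

For two large parallel gray plates, q = σ(T₁⁴ − T₂⁴) / (1/ε₁ + 1/ε₂ − 1).
1/ε₁ + 1/ε₂ − 1 = 1/0.18 + 1/0.93 − 1 = 5.631.
T₁⁴ − T₂⁴ = 9.41×10^11 − 1.53×10^11 = 7.89×10^11 K⁴.
q = 5.67×10⁻⁸ × 7.89×10^11 / 5.631 = 7940 W/m².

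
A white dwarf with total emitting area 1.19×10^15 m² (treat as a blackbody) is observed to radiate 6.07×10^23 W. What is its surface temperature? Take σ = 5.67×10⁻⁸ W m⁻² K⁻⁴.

T ≈ 9740 K

From P = σAT⁴, T = (P / σA)^(1/4) = (6.07×10^23 / (5.67×10⁻⁸ × 1.19×10^15))^(1/4).
T = (9.00×10^15)^(1/4) = 9740 K.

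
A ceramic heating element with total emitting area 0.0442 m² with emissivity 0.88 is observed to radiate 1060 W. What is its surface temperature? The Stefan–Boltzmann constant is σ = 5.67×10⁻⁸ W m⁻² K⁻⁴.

T ≈ 833 K

From P = εσAT⁴, T = (P / εσA)^(1/4) = (1060 / (0.88 × 5.67×10⁻⁸ × 0.0442))^(1/4).
T = (4.81×10^11)^(1/4) = 833 K.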